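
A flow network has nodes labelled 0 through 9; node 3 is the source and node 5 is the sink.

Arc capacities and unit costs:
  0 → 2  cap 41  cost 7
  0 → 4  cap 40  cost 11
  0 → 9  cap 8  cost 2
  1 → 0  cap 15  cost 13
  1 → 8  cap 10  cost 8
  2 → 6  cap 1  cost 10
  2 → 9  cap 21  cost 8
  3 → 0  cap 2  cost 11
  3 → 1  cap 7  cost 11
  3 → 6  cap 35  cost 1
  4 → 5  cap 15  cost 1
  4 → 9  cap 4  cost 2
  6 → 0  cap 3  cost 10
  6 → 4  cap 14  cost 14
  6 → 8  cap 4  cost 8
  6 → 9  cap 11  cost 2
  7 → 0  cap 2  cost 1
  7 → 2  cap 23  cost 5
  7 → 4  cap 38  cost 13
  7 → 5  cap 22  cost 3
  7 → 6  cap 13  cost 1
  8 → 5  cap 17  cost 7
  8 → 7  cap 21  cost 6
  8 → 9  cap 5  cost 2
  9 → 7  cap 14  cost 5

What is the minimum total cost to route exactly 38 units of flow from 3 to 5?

shortest-cost path #1: 3→6→9→7→5 push 11 @ unit cost 11 (adds 121)
shortest-cost path #2: 3→6→8→5 push 4 @ unit cost 16 (adds 64)
shortest-cost path #3: 3→6→4→5 push 14 @ unit cost 16 (adds 224)
shortest-cost path #4: 3→0→9→7→5 push 2 @ unit cost 21 (adds 42)
shortest-cost path #5: 3→6→0→9→7→5 push 1 @ unit cost 21 (adds 21)
shortest-cost path #6: 3→6→0→4→5 push 1 @ unit cost 23 (adds 23)
shortest-cost path #7: 3→1→8→5 push 5 @ unit cost 26 (adds 130)
total cost = 625

Minimum cost for 38 units: 625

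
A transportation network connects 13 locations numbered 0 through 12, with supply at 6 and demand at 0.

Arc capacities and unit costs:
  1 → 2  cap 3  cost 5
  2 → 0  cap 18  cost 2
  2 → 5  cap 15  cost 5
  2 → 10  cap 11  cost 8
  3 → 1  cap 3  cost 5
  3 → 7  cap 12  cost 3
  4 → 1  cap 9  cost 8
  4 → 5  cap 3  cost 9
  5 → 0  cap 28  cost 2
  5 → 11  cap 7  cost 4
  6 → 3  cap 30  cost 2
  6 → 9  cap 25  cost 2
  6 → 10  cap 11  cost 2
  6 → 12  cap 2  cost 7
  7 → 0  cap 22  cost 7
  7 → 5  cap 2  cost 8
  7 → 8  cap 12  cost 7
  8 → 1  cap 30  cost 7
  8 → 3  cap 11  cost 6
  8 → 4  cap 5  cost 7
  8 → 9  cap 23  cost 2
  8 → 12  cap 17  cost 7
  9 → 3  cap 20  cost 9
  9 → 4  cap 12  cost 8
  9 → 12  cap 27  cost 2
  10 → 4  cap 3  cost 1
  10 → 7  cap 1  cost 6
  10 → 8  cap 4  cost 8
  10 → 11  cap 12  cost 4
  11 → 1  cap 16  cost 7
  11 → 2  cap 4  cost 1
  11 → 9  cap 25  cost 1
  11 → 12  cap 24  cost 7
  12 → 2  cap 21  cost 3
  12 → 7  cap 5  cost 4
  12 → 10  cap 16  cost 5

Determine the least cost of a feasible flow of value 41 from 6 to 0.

Minimum cost for 41 units: 461

shortest-cost path #1: 6→10→11→2→0 push 4 @ unit cost 9 (adds 36)
shortest-cost path #2: 6→9→12→2→0 push 14 @ unit cost 9 (adds 126)
shortest-cost path #3: 6→3→7→0 push 12 @ unit cost 12 (adds 144)
shortest-cost path #4: 6→9→12→2→5→0 push 7 @ unit cost 14 (adds 98)
shortest-cost path #5: 6→10→4→5→0 push 3 @ unit cost 14 (adds 42)
shortest-cost path #6: 6→10→7→0 push 1 @ unit cost 15 (adds 15)
total cost = 461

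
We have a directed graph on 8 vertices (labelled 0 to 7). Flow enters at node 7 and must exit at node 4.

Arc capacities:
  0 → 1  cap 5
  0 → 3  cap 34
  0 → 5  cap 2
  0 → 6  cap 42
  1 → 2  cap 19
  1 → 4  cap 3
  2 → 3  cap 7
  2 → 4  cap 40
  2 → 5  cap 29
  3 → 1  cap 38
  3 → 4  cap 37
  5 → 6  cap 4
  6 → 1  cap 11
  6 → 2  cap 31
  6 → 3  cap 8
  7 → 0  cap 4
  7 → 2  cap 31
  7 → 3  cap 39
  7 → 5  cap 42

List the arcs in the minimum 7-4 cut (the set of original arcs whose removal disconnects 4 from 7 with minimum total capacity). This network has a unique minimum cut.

Min-cut arcs: {(5,6), (7,0), (7,2), (7,3)} (total capacity 78)

augment #1: 7→2→4 push 31
augment #2: 7→3→4 push 37
augment #3: 7→0→1→4 push 3
augment #4: 7→0→1→2→4 push 1
augment #5: 7→3→1→2→4 push 2
augment #6: 7→5→6→2→4 push 4
max flow = 78; residual-reachable set from 7 gives S-side
cut edges (S→T): {(5,6), (7,0), (7,2), (7,3)} total cap 78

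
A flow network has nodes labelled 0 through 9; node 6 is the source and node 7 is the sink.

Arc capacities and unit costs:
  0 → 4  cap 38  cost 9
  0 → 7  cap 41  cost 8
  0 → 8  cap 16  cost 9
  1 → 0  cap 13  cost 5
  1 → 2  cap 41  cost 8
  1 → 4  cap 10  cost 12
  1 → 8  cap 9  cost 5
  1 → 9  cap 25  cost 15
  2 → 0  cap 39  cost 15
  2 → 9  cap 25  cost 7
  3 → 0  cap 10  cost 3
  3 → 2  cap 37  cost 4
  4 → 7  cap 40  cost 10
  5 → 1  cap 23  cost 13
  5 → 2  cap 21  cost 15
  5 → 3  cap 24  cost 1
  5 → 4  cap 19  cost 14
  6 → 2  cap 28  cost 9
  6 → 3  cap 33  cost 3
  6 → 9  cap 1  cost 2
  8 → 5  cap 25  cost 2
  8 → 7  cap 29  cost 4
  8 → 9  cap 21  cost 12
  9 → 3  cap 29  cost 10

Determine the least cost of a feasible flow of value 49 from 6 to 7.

Minimum cost for 49 units: 1382

shortest-cost path #1: 6→3→0→7 push 10 @ unit cost 14 (adds 140)
shortest-cost path #2: 6→3→2→0→7 push 23 @ unit cost 30 (adds 690)
shortest-cost path #3: 6→2→0→7 push 8 @ unit cost 32 (adds 256)
shortest-cost path #4: 6→2→0→8→7 push 8 @ unit cost 37 (adds 296)
total cost = 1382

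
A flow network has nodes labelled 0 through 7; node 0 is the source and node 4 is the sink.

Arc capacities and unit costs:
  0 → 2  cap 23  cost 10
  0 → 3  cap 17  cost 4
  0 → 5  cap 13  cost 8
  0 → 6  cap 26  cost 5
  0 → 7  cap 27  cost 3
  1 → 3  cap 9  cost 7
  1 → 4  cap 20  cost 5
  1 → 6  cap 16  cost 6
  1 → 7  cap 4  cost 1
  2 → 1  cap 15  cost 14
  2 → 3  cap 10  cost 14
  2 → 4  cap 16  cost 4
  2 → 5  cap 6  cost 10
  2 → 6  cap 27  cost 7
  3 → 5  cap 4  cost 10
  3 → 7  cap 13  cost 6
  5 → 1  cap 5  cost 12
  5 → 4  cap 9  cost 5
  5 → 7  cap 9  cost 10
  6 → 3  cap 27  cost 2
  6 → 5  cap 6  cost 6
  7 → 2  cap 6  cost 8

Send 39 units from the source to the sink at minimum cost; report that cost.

shortest-cost path #1: 0→5→4 push 9 @ unit cost 13 (adds 117)
shortest-cost path #2: 0→2→4 push 16 @ unit cost 14 (adds 224)
shortest-cost path #3: 0→5→1→4 push 4 @ unit cost 25 (adds 100)
shortest-cost path #4: 0→6→5→1→4 push 1 @ unit cost 28 (adds 28)
shortest-cost path #5: 0→2→1→4 push 7 @ unit cost 29 (adds 203)
shortest-cost path #6: 0→7→2→1→4 push 2 @ unit cost 30 (adds 60)
total cost = 732

Minimum cost for 39 units: 732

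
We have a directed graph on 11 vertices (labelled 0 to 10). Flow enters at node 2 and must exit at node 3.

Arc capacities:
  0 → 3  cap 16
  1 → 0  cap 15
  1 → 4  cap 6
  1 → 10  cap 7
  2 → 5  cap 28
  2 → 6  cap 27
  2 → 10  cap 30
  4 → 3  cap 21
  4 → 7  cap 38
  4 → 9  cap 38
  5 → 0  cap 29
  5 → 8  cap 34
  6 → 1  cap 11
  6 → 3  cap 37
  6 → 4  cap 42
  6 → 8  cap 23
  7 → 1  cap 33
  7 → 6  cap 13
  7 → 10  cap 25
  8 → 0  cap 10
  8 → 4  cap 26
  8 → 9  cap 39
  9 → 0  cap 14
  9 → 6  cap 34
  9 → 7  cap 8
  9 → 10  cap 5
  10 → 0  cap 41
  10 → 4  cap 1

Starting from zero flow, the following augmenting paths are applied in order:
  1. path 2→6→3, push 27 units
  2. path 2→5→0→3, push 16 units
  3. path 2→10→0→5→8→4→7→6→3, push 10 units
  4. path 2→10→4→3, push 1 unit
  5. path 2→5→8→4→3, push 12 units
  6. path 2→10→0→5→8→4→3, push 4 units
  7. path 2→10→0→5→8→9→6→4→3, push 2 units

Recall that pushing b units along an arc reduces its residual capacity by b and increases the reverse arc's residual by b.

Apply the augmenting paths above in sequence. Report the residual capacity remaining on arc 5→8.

Residual capacity of (5,8): 6

after path 1 (2→6→3, push 27): res(5,8)=34
after path 2 (2→5→0→3, push 16): res(5,8)=34
after path 3 (2→10→0→5→8→4→7→6→3, push 10): res(5,8)=24
after path 4 (2→10→4→3, push 1): res(5,8)=24
after path 5 (2→5→8→4→3, push 12): res(5,8)=12
after path 6 (2→10→0→5→8→4→3, push 4): res(5,8)=8
after path 7 (2→10→0→5→8→9→6→4→3, push 2): res(5,8)=6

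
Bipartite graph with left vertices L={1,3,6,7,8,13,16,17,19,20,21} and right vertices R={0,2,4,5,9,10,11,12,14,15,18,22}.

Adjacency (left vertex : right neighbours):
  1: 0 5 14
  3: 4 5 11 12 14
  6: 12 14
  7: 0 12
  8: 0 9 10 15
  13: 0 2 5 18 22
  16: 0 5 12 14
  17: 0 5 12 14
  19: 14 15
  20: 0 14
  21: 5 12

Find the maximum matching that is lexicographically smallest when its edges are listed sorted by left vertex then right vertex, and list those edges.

|M| = 8 (so the lex-smallest maximum matching has 8 edges)
process left vertices in ascending order; for each, take the smallest-labelled available neighbour that still permits 8 edges overall, or leave it unmatched if none does
lex-smallest matching: {1-0, 3-4, 6-12, 8-9, 13-2, 16-5, 17-14, 19-15}

Lex-smallest maximum matching: {(1,0), (3,4), (6,12), (8,9), (13,2), (16,5), (17,14), (19,15)}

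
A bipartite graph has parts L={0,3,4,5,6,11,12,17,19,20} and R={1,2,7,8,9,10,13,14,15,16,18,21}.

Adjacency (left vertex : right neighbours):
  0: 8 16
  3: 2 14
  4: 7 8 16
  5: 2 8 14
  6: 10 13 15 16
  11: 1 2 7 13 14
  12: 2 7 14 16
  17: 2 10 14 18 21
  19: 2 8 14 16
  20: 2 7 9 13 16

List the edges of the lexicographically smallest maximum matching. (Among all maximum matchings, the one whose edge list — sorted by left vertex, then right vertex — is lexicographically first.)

Lex-smallest maximum matching: {(0,8), (3,2), (4,7), (5,14), (6,10), (11,1), (12,16), (17,18), (20,9)}

|M| = 9 (so the lex-smallest maximum matching has 9 edges)
process left vertices in ascending order; for each, take the smallest-labelled available neighbour that still permits 9 edges overall, or leave it unmatched if none does
lex-smallest matching: {0-8, 3-2, 4-7, 5-14, 6-10, 11-1, 12-16, 17-18, 20-9}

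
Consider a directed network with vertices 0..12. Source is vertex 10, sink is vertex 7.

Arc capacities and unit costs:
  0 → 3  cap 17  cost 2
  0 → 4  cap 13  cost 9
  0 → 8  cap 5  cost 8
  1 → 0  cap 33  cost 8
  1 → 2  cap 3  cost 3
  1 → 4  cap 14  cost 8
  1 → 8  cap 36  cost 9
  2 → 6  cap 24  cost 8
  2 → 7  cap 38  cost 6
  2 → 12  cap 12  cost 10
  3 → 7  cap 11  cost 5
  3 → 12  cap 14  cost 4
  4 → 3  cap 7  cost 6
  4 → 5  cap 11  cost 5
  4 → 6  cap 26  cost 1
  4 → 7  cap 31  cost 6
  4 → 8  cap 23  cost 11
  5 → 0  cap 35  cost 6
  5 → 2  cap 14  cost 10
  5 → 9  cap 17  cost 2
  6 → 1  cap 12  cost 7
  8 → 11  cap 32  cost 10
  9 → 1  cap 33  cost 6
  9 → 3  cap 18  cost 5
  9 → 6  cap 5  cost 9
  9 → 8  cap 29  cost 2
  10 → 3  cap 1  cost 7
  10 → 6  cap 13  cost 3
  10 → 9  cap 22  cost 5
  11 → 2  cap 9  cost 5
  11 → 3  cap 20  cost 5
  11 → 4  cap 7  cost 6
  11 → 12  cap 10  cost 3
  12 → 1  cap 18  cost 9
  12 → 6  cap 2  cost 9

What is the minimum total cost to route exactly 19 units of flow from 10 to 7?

Minimum cost for 19 units: 339

shortest-cost path #1: 10→3→7 push 1 @ unit cost 12 (adds 12)
shortest-cost path #2: 10→9→3→7 push 10 @ unit cost 15 (adds 150)
shortest-cost path #3: 10→6→1→2→7 push 3 @ unit cost 19 (adds 57)
shortest-cost path #4: 10→6→1→4→7 push 5 @ unit cost 24 (adds 120)
total cost = 339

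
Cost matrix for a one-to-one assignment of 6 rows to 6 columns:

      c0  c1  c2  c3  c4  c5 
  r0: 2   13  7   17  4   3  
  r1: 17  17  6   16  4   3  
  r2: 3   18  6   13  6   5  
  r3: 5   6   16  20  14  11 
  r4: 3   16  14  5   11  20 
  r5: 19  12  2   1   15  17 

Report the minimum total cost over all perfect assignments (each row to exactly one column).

Minimum assignment cost: 23

one of 4 optimal assignments: row0→col4 (cost 4), row1→col5 (cost 3), row2→col0 (cost 3), row3→col1 (cost 6), row4→col3 (cost 5), row5→col2 (cost 2)
total = 4 + 3 + 3 + 6 + 5 + 2 = 23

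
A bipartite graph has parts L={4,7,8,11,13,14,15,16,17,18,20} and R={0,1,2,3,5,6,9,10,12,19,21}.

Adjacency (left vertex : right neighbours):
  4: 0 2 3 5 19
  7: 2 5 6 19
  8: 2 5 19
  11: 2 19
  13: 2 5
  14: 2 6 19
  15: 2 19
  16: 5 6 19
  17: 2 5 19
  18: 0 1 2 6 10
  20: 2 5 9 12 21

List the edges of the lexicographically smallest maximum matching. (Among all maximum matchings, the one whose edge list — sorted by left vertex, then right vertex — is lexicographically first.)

|M| = 7 (so the lex-smallest maximum matching has 7 edges)
process left vertices in ascending order; for each, take the smallest-labelled available neighbour that still permits 7 edges overall, or leave it unmatched if none does
lex-smallest matching: {4-0, 7-2, 8-5, 11-19, 14-6, 18-1, 20-9}

Lex-smallest maximum matching: {(4,0), (7,2), (8,5), (11,19), (14,6), (18,1), (20,9)}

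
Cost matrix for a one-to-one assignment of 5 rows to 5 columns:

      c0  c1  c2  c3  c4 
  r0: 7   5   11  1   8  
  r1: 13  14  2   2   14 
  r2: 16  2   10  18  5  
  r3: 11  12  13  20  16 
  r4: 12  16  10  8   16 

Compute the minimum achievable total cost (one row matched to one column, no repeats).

Minimum assignment cost: 31

one of 2 optimal assignments: row0→col1 (cost 5), row1→col2 (cost 2), row2→col4 (cost 5), row3→col0 (cost 11), row4→col3 (cost 8)
total = 5 + 2 + 5 + 11 + 8 = 31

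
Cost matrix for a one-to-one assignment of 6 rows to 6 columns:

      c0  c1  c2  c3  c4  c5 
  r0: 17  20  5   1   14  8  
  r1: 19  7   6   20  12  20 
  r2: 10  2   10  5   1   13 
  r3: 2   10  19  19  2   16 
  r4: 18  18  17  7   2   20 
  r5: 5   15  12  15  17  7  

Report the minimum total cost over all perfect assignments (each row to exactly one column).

optimal assignment: row0→col3 (cost 1), row1→col2 (cost 6), row2→col1 (cost 2), row3→col0 (cost 2), row4→col4 (cost 2), row5→col5 (cost 7)
total = 1 + 6 + 2 + 2 + 2 + 7 = 20

Minimum assignment cost: 20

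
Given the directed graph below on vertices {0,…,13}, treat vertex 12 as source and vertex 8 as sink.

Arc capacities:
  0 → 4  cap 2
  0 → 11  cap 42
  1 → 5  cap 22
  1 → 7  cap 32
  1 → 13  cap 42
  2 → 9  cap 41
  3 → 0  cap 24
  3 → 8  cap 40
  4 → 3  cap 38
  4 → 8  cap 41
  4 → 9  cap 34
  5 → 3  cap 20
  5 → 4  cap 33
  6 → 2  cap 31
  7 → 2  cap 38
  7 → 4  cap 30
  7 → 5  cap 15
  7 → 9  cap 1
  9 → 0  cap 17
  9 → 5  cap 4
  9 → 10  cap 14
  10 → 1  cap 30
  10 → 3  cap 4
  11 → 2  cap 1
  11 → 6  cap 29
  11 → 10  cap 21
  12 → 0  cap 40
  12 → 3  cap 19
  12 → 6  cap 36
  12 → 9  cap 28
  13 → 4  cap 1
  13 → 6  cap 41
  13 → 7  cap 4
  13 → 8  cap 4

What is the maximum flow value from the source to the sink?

augment #1: 12→3→8 bottleneck 19, total now 19
augment #2: 12→0→4→8 bottleneck 2, total now 21
augment #3: 12→9→5→3→8 bottleneck 4, total now 25
augment #4: 12→9→10→3→8 bottleneck 4, total now 29
augment #5: 12→9→10→1→13→8 bottleneck 4, total now 33
augment #6: 12→9→10→1→5→3→8 bottleneck 6, total now 39
augment #7: 12→0→11→10→1→5→3→8 bottleneck 7, total now 46
augment #8: 12→0→11→10→1→5→4→8 bottleneck 9, total now 55
augment #9: 12→0→11→10→1→7→4→8 bottleneck 4, total now 59

Maximum flow value: 59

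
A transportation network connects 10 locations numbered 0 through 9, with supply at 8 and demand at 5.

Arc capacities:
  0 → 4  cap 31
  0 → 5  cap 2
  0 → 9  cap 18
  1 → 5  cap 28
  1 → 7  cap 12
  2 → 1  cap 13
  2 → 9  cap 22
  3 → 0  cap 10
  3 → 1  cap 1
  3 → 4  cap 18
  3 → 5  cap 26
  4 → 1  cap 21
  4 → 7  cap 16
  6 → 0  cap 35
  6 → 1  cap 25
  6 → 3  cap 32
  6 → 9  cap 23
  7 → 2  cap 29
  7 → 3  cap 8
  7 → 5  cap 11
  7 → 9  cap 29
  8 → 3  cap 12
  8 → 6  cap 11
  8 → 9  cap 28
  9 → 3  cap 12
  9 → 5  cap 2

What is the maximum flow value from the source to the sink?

Maximum flow value: 37

augment #1: 8→3→5 bottleneck 12, total now 12
augment #2: 8→9→5 bottleneck 2, total now 14
augment #3: 8→6→0→5 bottleneck 2, total now 16
augment #4: 8→6→1→5 bottleneck 9, total now 25
augment #5: 8→9→3→5 bottleneck 12, total now 37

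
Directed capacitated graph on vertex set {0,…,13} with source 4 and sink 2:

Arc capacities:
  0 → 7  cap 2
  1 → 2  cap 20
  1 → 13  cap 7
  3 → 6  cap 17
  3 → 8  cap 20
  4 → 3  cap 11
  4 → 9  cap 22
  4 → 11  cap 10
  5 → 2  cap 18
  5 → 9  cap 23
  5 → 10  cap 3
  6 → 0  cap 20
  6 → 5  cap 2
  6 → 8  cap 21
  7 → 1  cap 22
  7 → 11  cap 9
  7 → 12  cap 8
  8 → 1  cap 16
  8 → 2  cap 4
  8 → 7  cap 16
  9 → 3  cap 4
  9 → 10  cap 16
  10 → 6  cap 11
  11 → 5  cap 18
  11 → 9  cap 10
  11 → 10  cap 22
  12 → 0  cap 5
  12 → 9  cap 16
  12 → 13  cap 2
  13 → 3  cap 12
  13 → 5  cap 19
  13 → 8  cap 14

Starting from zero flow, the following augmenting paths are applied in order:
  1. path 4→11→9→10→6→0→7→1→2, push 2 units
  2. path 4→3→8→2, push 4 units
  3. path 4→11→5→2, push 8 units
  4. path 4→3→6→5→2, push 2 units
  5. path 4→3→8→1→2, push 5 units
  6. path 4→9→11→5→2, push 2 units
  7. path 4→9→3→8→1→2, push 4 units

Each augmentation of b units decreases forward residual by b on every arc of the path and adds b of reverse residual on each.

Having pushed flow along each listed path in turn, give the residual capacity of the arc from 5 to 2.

Residual capacity of (5,2): 6

after path 1 (4→11→9→10→6→0→7→1→2, push 2): res(5,2)=18
after path 2 (4→3→8→2, push 4): res(5,2)=18
after path 3 (4→11→5→2, push 8): res(5,2)=10
after path 4 (4→3→6→5→2, push 2): res(5,2)=8
after path 5 (4→3→8→1→2, push 5): res(5,2)=8
after path 6 (4→9→11→5→2, push 2): res(5,2)=6
after path 7 (4→9→3→8→1→2, push 4): res(5,2)=6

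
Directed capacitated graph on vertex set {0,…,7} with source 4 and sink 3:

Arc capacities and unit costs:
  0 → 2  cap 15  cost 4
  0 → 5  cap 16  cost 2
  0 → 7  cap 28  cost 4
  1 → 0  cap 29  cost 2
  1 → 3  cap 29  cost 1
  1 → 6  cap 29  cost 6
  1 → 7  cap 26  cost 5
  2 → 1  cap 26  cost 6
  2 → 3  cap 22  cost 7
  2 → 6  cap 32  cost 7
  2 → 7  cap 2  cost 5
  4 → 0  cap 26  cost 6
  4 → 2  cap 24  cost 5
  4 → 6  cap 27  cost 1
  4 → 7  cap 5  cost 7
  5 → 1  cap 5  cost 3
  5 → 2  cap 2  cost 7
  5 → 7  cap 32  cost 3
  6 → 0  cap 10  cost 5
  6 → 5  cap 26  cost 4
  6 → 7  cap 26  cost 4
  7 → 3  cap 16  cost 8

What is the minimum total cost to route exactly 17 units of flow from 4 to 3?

Minimum cost for 17 units: 189

shortest-cost path #1: 4→6→5→1→3 push 5 @ unit cost 9 (adds 45)
shortest-cost path #2: 4→2→3 push 12 @ unit cost 12 (adds 144)
total cost = 189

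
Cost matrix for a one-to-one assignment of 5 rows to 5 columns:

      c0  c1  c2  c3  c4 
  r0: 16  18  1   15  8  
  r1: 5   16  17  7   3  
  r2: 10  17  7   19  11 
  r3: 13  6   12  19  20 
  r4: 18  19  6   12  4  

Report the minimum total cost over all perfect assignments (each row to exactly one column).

optimal assignment: row0→col2 (cost 1), row1→col3 (cost 7), row2→col0 (cost 10), row3→col1 (cost 6), row4→col4 (cost 4)
total = 1 + 7 + 10 + 6 + 4 = 28

Minimum assignment cost: 28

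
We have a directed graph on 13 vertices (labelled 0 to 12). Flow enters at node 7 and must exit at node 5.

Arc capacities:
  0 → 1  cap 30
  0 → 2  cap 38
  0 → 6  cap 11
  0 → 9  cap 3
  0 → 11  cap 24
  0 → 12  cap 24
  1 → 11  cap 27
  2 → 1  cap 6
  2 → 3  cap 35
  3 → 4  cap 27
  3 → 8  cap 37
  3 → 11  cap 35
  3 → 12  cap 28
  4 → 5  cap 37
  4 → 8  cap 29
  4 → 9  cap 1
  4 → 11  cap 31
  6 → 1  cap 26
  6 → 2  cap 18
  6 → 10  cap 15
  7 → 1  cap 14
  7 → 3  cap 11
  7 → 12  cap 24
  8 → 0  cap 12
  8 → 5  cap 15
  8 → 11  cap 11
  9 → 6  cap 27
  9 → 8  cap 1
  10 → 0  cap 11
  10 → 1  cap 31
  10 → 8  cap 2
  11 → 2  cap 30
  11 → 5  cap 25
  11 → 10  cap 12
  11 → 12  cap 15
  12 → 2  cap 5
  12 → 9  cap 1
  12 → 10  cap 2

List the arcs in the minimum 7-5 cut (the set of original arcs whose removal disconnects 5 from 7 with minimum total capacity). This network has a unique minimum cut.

augment #1: 7→1→11→5 push 14
augment #2: 7→3→4→5 push 11
augment #3: 7→12→9→8→5 push 1
augment #4: 7→12→10→8→5 push 2
augment #5: 7→12→2→1→11→5 push 5
max flow = 33; residual-reachable set from 7 gives S-side
cut edges (S→T): {(7,1), (7,3), (12,2), (12,9), (12,10)} total cap 33

Min-cut arcs: {(7,1), (7,3), (12,2), (12,9), (12,10)} (total capacity 33)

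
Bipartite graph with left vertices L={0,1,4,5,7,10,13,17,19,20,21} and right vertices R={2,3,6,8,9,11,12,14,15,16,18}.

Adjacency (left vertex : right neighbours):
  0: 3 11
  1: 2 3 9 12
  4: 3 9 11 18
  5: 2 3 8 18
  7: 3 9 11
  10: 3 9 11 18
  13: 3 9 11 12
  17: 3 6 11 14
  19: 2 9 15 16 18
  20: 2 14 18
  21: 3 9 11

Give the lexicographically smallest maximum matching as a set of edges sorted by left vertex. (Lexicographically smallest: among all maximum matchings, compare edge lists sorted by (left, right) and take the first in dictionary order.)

|M| = 10 (so the lex-smallest maximum matching has 10 edges)
process left vertices in ascending order; for each, take the smallest-labelled available neighbour that still permits 10 edges overall, or leave it unmatched if none does
lex-smallest matching: {0-3, 1-2, 4-9, 5-8, 7-11, 10-18, 13-12, 17-6, 19-15, 20-14}

Lex-smallest maximum matching: {(0,3), (1,2), (4,9), (5,8), (7,11), (10,18), (13,12), (17,6), (19,15), (20,14)}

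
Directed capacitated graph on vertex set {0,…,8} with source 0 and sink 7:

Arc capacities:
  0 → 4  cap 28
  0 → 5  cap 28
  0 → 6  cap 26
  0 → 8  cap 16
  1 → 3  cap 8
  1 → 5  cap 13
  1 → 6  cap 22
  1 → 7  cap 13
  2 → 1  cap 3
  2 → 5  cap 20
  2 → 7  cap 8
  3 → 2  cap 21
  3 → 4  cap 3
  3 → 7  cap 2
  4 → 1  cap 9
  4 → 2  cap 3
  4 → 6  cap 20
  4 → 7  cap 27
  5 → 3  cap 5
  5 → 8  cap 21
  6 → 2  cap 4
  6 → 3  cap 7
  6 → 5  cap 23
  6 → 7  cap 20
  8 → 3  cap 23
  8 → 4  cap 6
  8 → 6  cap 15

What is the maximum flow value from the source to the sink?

augment #1: 0→4→7 bottleneck 27, total now 27
augment #2: 0→6→7 bottleneck 20, total now 47
augment #3: 0→4→1→7 bottleneck 1, total now 48
augment #4: 0→5→3→7 bottleneck 2, total now 50
augment #5: 0→6→2→7 bottleneck 4, total now 54
augment #6: 0→5→3→2→7 bottleneck 3, total now 57
augment #7: 0→6→3→2→7 bottleneck 1, total now 58
augment #8: 0→8→4→1→7 bottleneck 6, total now 64
augment #9: 0→6→3→2→1→7 bottleneck 1, total now 65
augment #10: 0→8→3→2→1→7 bottleneck 2, total now 67
augment #11: 0→8→3→4→1→7 bottleneck 2, total now 69

Maximum flow value: 69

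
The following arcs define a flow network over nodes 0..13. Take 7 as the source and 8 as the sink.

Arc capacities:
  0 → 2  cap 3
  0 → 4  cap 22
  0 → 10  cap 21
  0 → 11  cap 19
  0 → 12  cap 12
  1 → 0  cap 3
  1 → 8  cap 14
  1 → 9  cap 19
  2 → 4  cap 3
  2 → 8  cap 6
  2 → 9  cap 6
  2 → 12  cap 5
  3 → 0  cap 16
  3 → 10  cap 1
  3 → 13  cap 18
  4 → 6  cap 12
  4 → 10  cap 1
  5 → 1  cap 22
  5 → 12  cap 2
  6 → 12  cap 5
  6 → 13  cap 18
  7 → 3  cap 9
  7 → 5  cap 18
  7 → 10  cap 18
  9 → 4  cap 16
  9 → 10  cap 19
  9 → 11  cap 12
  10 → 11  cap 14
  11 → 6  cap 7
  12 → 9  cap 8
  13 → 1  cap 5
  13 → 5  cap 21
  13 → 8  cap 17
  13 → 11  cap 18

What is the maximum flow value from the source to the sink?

augment #1: 7→3→13→8 bottleneck 9, total now 9
augment #2: 7→5→1→8 bottleneck 14, total now 23
augment #3: 7→5→1→0→2→8 bottleneck 3, total now 26
augment #4: 7→10→11→6→13→8 bottleneck 7, total now 33
augment #5: 7→5→1→9→4→6→13→8 bottleneck 1, total now 34

Maximum flow value: 34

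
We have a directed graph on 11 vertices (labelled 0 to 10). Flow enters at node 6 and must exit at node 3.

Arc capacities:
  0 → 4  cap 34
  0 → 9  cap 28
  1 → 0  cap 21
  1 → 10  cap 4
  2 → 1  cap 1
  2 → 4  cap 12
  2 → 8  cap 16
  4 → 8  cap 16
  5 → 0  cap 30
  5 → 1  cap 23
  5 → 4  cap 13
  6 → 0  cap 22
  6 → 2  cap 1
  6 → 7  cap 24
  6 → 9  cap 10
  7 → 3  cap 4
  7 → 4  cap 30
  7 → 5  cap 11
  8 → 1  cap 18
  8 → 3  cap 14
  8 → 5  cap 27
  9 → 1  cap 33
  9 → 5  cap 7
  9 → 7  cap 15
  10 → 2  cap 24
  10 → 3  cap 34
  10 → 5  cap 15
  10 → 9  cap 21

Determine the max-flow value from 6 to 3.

Maximum flow value: 22

augment #1: 6→7→3 bottleneck 4, total now 4
augment #2: 6→2→8→3 bottleneck 1, total now 5
augment #3: 6→0→4→8→3 bottleneck 13, total now 18
augment #4: 6→9→1→10→3 bottleneck 4, total now 22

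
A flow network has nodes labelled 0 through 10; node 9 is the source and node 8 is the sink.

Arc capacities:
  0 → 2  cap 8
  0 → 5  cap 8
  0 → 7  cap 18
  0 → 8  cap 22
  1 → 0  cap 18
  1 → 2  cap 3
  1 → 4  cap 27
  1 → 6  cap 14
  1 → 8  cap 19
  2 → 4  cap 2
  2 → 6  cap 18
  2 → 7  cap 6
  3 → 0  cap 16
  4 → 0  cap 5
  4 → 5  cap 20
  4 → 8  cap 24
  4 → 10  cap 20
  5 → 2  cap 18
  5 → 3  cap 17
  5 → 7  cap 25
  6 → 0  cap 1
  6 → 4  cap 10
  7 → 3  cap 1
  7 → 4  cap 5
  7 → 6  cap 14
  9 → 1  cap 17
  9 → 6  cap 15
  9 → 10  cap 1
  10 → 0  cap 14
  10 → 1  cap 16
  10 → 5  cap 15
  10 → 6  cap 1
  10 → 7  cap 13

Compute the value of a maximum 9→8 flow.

Maximum flow value: 29

augment #1: 9→1→8 bottleneck 17, total now 17
augment #2: 9→6→0→8 bottleneck 1, total now 18
augment #3: 9→6→4→8 bottleneck 10, total now 28
augment #4: 9→10→0→8 bottleneck 1, total now 29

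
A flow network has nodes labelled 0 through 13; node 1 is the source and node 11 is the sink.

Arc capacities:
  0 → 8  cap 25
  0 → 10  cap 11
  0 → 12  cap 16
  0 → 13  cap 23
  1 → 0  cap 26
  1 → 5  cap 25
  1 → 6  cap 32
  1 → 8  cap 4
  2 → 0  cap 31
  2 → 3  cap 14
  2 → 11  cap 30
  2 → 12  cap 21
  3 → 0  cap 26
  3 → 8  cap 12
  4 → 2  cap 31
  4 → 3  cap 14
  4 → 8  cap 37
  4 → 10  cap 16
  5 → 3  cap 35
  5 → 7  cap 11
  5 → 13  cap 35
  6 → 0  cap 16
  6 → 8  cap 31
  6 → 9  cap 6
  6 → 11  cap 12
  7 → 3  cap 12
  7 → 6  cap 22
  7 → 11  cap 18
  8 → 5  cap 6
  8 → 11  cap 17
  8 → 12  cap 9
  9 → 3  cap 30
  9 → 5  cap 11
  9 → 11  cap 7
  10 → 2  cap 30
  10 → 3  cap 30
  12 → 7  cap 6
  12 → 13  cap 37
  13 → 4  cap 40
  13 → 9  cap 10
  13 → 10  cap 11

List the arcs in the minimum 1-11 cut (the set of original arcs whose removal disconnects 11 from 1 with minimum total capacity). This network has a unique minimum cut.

augment #1: 1→6→11 push 12
augment #2: 1→8→11 push 4
augment #3: 1→0→8→11 push 13
augment #4: 1→5→7→11 push 11
augment #5: 1→6→9→11 push 6
augment #6: 1→0→10→2→11 push 11
augment #7: 1→0→12→7→11 push 2
augment #8: 1→5→13→9→11 push 1
augment #9: 1→5→13→4→2→11 push 13
augment #10: 1→6→0→12→7→11 push 4
augment #11: 1→6→0→13→4→2→11 push 6
max flow = 83; residual-reachable set from 1 gives S-side
cut edges (S→T): {(2,11), (5,7), (6,11), (8,11), (9,11), (12,7)} total cap 83

Min-cut arcs: {(2,11), (5,7), (6,11), (8,11), (9,11), (12,7)} (total capacity 83)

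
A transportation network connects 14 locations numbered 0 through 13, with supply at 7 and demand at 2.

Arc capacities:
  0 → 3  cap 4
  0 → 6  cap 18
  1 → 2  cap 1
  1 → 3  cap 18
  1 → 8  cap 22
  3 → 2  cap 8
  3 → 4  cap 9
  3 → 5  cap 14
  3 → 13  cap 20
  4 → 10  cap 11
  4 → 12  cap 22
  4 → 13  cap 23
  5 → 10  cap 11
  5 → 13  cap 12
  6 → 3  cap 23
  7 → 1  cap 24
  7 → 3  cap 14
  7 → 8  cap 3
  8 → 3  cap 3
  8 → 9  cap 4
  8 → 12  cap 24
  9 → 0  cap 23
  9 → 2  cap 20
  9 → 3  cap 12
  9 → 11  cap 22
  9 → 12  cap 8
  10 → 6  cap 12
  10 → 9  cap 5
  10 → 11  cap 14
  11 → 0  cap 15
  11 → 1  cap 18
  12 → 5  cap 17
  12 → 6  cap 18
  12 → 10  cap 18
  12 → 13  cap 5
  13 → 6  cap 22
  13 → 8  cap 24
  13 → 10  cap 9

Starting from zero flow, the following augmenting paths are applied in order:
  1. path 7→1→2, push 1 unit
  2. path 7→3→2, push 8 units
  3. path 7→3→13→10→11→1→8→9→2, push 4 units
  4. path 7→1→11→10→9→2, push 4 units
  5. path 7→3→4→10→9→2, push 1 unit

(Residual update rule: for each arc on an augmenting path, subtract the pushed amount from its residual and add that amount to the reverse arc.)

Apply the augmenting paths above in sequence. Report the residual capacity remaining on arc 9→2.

after path 1 (7→1→2, push 1): res(9,2)=20
after path 2 (7→3→2, push 8): res(9,2)=20
after path 3 (7→3→13→10→11→1→8→9→2, push 4): res(9,2)=16
after path 4 (7→1→11→10→9→2, push 4): res(9,2)=12
after path 5 (7→3→4→10→9→2, push 1): res(9,2)=11

Residual capacity of (9,2): 11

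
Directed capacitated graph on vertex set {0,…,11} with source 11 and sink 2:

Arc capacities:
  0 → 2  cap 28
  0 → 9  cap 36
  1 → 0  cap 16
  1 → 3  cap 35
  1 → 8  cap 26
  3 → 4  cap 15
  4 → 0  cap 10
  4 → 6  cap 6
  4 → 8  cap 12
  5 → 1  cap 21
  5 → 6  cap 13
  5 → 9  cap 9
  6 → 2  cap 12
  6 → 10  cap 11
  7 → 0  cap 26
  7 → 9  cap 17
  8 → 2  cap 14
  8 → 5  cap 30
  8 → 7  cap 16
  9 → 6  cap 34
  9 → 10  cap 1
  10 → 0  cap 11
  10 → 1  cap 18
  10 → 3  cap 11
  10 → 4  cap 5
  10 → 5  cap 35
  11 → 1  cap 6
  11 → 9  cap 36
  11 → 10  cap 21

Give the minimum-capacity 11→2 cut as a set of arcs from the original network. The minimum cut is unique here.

Min-cut arcs: {(6,2), (6,10), (9,10), (11,1), (11,10)} (total capacity 51)

augment #1: 11→1→0→2 push 6
augment #2: 11→9→6→2 push 12
augment #3: 11→10→0→2 push 11
augment #4: 11→10→1→0→2 push 10
augment #5: 11→9→10→1→8→2 push 1
augment #6: 11→9→6→10→1→8→2 push 7
augment #7: 11→9→6→10→4→0→2 push 1
augment #8: 11→9→6→10→4→8→2 push 3
max flow = 51; residual-reachable set from 11 gives S-side
cut edges (S→T): {(6,2), (6,10), (9,10), (11,1), (11,10)} total cap 51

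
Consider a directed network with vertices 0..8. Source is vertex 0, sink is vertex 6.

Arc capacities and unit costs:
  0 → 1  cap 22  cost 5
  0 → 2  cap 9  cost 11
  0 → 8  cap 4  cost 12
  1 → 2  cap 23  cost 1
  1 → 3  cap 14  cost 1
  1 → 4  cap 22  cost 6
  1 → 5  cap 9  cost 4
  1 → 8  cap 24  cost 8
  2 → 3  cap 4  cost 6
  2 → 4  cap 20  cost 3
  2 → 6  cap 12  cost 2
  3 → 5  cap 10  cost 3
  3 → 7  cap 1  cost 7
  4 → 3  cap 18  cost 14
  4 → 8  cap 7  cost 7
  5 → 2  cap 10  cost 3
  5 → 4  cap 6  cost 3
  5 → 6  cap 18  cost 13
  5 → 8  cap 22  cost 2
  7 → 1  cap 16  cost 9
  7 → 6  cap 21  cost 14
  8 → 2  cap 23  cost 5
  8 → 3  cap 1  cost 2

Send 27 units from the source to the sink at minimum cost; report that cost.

Minimum cost for 27 units: 451

shortest-cost path #1: 0→1→2→6 push 12 @ unit cost 8 (adds 96)
shortest-cost path #2: 0→1→5→6 push 9 @ unit cost 22 (adds 198)
shortest-cost path #3: 0→1→3→5→6 push 1 @ unit cost 22 (adds 22)
shortest-cost path #4: 0→2→1→3→5→6 push 5 @ unit cost 27 (adds 135)
total cost = 451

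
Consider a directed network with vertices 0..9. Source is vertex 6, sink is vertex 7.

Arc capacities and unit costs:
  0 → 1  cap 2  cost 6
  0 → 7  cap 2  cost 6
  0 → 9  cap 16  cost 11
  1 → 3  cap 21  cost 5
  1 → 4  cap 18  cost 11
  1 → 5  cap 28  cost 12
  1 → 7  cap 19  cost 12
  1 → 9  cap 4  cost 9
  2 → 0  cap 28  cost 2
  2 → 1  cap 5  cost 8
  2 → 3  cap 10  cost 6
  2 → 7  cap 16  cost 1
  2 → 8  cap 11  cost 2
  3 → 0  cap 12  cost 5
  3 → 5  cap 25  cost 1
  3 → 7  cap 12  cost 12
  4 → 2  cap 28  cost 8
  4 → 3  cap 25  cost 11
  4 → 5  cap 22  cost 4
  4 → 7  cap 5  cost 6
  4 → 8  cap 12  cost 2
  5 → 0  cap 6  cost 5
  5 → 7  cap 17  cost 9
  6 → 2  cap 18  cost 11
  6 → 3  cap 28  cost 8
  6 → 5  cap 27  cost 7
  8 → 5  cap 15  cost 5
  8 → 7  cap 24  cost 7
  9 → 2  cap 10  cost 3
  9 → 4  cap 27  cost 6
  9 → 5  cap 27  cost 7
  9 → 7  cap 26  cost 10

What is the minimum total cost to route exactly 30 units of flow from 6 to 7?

Minimum cost for 30 units: 416

shortest-cost path #1: 6→2→7 push 16 @ unit cost 12 (adds 192)
shortest-cost path #2: 6→5→7 push 14 @ unit cost 16 (adds 224)
total cost = 416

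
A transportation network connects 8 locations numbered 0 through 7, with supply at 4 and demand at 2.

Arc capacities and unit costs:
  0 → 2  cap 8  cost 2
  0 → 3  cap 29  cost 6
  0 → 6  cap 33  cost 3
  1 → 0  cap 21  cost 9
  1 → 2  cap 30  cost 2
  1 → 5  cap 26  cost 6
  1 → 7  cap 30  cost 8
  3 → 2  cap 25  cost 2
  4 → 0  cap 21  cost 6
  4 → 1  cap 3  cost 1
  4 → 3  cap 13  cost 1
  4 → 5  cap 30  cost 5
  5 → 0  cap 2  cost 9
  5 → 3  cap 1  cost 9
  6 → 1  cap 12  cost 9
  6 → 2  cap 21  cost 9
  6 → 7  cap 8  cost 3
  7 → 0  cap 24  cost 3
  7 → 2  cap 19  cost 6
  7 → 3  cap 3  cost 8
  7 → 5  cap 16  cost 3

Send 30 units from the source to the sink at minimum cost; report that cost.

shortest-cost path #1: 4→1→2 push 3 @ unit cost 3 (adds 9)
shortest-cost path #2: 4→3→2 push 13 @ unit cost 3 (adds 39)
shortest-cost path #3: 4→0→2 push 8 @ unit cost 8 (adds 64)
shortest-cost path #4: 4→0→3→2 push 6 @ unit cost 14 (adds 84)
total cost = 196

Minimum cost for 30 units: 196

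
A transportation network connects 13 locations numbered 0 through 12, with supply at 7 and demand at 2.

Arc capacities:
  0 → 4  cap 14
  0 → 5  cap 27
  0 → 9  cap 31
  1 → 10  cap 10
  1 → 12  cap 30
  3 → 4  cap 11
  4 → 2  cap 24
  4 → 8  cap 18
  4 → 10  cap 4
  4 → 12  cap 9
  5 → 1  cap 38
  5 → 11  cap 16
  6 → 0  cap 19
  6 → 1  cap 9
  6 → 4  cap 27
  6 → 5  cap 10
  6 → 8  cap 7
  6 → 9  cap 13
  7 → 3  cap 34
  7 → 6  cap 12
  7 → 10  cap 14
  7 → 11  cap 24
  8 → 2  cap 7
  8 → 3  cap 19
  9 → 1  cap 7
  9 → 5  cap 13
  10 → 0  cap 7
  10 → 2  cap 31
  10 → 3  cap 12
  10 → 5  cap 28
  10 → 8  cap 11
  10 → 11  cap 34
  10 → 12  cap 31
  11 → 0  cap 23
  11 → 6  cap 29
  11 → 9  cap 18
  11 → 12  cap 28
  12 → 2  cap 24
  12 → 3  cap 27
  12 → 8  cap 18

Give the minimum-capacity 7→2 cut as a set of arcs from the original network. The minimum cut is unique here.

Min-cut arcs: {(3,4), (7,6), (7,10), (7,11)} (total capacity 61)

augment #1: 7→10→2 push 14
augment #2: 7→3→4→2 push 11
augment #3: 7→6→4→2 push 12
augment #4: 7→11→12→2 push 24
max flow = 61; residual-reachable set from 7 gives S-side
cut edges (S→T): {(3,4), (7,6), (7,10), (7,11)} total cap 61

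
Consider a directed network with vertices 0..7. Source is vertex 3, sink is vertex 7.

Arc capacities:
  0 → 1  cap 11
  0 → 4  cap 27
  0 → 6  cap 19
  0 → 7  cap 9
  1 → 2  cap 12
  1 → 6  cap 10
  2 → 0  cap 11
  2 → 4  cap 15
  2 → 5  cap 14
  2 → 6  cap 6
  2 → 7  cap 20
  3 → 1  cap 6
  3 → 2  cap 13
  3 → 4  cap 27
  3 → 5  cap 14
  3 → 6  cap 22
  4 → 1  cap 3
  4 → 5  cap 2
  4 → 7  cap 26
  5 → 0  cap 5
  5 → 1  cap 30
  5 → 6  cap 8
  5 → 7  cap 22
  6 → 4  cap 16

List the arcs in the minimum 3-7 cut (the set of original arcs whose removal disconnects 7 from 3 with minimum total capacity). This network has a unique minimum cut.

Min-cut arcs: {(3,1), (3,2), (3,5), (4,1), (4,5), (4,7)} (total capacity 64)

augment #1: 3→2→7 push 13
augment #2: 3→4→7 push 26
augment #3: 3→5→7 push 14
augment #4: 3→1→2→7 push 6
augment #5: 3→4→5→7 push 1
augment #6: 3→6→4→5→7 push 1
augment #7: 3→6→4→1→2→7 push 1
augment #8: 3→6→4→1→2→0→7 push 2
max flow = 64; residual-reachable set from 3 gives S-side
cut edges (S→T): {(3,1), (3,2), (3,5), (4,1), (4,5), (4,7)} total cap 64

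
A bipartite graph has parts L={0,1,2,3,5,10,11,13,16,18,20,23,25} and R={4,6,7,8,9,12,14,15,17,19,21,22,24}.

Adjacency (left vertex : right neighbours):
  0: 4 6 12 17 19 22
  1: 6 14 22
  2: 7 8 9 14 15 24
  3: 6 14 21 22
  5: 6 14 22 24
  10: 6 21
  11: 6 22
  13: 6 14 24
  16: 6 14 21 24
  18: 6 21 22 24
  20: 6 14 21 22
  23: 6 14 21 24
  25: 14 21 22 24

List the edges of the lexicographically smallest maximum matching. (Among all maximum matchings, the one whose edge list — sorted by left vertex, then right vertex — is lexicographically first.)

|M| = 7 (so the lex-smallest maximum matching has 7 edges)
process left vertices in ascending order; for each, take the smallest-labelled available neighbour that still permits 7 edges overall, or leave it unmatched if none does
lex-smallest matching: {0-4, 1-6, 2-7, 3-14, 5-22, 10-21, 13-24}

Lex-smallest maximum matching: {(0,4), (1,6), (2,7), (3,14), (5,22), (10,21), (13,24)}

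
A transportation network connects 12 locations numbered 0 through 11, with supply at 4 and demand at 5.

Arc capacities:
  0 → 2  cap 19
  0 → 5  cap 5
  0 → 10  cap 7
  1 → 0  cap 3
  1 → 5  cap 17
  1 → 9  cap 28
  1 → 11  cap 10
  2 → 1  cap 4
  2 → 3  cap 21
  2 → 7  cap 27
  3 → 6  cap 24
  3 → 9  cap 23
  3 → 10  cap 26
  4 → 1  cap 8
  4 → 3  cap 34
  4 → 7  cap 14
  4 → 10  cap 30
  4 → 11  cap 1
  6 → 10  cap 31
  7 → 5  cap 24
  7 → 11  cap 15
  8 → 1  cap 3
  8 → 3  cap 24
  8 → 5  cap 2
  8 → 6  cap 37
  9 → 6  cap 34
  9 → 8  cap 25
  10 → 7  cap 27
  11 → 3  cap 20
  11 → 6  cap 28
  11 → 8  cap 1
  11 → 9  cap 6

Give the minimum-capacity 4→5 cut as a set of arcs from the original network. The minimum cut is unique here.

Min-cut arcs: {(4,1), (7,5), (8,1), (8,5)} (total capacity 37)

augment #1: 4→1→5 push 8
augment #2: 4→7→5 push 14
augment #3: 4→10→7→5 push 10
augment #4: 4→11→8→5 push 1
augment #5: 4→3→9→8→5 push 1
augment #6: 4→3→9→8→1→5 push 3
max flow = 37; residual-reachable set from 4 gives S-side
cut edges (S→T): {(4,1), (7,5), (8,1), (8,5)} total cap 37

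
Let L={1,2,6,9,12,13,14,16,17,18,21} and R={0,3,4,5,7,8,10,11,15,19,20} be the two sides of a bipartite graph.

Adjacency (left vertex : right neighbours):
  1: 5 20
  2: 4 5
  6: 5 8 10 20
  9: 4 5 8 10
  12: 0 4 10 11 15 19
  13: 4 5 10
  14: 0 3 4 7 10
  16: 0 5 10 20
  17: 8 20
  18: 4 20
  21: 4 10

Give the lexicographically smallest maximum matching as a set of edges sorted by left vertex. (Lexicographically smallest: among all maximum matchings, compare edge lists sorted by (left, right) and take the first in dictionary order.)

Lex-smallest maximum matching: {(1,5), (2,4), (6,8), (9,10), (12,11), (14,3), (16,0), (17,20)}

|M| = 8 (so the lex-smallest maximum matching has 8 edges)
process left vertices in ascending order; for each, take the smallest-labelled available neighbour that still permits 8 edges overall, or leave it unmatched if none does
lex-smallest matching: {1-5, 2-4, 6-8, 9-10, 12-11, 14-3, 16-0, 17-20}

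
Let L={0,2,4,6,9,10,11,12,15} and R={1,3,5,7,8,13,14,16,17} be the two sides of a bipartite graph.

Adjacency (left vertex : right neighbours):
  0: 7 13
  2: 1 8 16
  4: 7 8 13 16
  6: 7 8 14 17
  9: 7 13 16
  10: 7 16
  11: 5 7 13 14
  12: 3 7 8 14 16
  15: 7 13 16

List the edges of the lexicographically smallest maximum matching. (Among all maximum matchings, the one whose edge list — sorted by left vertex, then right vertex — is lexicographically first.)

Lex-smallest maximum matching: {(0,7), (2,1), (4,8), (6,14), (9,13), (10,16), (11,5), (12,3)}

|M| = 8 (so the lex-smallest maximum matching has 8 edges)
process left vertices in ascending order; for each, take the smallest-labelled available neighbour that still permits 8 edges overall, or leave it unmatched if none does
lex-smallest matching: {0-7, 2-1, 4-8, 6-14, 9-13, 10-16, 11-5, 12-3}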